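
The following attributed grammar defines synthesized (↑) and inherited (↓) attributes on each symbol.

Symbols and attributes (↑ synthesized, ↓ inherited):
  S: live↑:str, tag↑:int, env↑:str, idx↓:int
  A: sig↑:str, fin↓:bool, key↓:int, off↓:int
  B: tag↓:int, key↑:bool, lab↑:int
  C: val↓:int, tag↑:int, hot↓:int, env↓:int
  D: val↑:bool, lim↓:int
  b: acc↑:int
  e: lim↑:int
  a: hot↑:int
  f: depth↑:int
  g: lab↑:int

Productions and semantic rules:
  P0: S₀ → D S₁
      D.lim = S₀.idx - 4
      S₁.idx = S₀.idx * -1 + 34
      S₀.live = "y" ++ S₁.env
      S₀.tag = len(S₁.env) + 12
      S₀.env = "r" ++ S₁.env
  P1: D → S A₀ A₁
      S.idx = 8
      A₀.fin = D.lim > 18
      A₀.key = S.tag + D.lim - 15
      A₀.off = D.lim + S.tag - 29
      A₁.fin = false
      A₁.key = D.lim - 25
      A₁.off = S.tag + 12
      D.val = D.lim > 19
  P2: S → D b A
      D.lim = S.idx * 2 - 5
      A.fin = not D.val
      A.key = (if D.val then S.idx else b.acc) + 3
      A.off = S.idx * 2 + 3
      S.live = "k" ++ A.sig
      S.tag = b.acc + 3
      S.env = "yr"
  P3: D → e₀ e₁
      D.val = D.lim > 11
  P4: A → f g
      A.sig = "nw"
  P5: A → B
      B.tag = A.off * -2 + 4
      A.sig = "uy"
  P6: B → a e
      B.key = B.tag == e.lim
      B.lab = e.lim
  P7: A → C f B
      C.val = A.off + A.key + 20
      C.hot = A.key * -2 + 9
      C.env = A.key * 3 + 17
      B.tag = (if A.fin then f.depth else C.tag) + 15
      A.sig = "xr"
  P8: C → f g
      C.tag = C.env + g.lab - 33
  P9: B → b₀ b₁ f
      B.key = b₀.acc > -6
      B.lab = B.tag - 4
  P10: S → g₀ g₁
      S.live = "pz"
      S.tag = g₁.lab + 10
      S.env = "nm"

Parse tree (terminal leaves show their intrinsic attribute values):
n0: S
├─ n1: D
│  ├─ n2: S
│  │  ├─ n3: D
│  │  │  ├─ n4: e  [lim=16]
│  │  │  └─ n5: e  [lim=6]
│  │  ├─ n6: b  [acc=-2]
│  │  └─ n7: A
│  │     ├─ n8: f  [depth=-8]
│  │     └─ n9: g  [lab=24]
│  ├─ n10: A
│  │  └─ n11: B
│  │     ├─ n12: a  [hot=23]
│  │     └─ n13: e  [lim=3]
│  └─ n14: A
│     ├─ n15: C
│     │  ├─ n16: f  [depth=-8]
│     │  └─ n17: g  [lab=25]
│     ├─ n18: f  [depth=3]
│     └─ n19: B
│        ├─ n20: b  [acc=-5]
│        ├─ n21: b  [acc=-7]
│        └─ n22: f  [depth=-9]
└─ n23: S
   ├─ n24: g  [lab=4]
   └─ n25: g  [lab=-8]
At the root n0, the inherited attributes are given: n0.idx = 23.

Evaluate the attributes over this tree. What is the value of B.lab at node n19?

1. n0.idx = 23  [given at root]
2. n1.lim = 19  [S₀.idx - 4]
3. n2.idx = 8  [8]
4. n3.lim = 11  [S.idx * 2 - 5]
5. n4.lim = 16  [terminal]
6. n5.lim = 6  [terminal]
7. n3.val = false  [D.lim > 11]
8. n6.acc = -2  [terminal]
9. n7.fin = true  [not D.val]
10. n7.key = 1  [(if D.val then S.idx else b.acc) + 3]
11. n7.off = 19  [S.idx * 2 + 3]
12. n8.depth = -8  [terminal]
13. n9.lab = 24  [terminal]
14. n7.sig = "nw"  ["nw"]
15. n2.live = "knw"  ["k" ++ A.sig]
16. n2.tag = 1  [b.acc + 3]
17. n2.env = "yr"  ["yr"]
18. n10.fin = true  [D.lim > 18]
19. n10.key = 5  [S.tag + D.lim - 15]
20. n10.off = -9  [D.lim + S.tag - 29]
21. n11.tag = 22  [A.off * -2 + 4]
22. n12.hot = 23  [terminal]
23. n13.lim = 3  [terminal]
24. n11.key = false  [B.tag == e.lim]
25. n11.lab = 3  [e.lim]
26. n10.sig = "uy"  ["uy"]
27. n14.fin = false  [false]
28. n14.key = -6  [D.lim - 25]
29. n14.off = 13  [S.tag + 12]
30. n15.val = 27  [A.off + A.key + 20]
31. n15.hot = 21  [A.key * -2 + 9]
32. n15.env = -1  [A.key * 3 + 17]
33. n16.depth = -8  [terminal]
34. n17.lab = 25  [terminal]
35. n15.tag = -9  [C.env + g.lab - 33]
36. n18.depth = 3  [terminal]
37. n19.tag = 6  [(if A.fin then f.depth else C.tag) + 15]
38. n20.acc = -5  [terminal]
39. n21.acc = -7  [terminal]
40. n22.depth = -9  [terminal]
41. n19.key = true  [b₀.acc > -6]
42. n19.lab = 2  [B.tag - 4]
43. n14.sig = "xr"  ["xr"]
44. n1.val = false  [D.lim > 19]
45. n23.idx = 11  [S₀.idx * -1 + 34]
46. n24.lab = 4  [terminal]
47. n25.lab = -8  [terminal]
48. n23.live = "pz"  ["pz"]
49. n23.tag = 2  [g₁.lab + 10]
50. n23.env = "nm"  ["nm"]
51. n0.live = "ynm"  ["y" ++ S₁.env]
52. n0.tag = 14  [len(S₁.env) + 12]
53. n0.env = "rnm"  ["r" ++ S₁.env]

2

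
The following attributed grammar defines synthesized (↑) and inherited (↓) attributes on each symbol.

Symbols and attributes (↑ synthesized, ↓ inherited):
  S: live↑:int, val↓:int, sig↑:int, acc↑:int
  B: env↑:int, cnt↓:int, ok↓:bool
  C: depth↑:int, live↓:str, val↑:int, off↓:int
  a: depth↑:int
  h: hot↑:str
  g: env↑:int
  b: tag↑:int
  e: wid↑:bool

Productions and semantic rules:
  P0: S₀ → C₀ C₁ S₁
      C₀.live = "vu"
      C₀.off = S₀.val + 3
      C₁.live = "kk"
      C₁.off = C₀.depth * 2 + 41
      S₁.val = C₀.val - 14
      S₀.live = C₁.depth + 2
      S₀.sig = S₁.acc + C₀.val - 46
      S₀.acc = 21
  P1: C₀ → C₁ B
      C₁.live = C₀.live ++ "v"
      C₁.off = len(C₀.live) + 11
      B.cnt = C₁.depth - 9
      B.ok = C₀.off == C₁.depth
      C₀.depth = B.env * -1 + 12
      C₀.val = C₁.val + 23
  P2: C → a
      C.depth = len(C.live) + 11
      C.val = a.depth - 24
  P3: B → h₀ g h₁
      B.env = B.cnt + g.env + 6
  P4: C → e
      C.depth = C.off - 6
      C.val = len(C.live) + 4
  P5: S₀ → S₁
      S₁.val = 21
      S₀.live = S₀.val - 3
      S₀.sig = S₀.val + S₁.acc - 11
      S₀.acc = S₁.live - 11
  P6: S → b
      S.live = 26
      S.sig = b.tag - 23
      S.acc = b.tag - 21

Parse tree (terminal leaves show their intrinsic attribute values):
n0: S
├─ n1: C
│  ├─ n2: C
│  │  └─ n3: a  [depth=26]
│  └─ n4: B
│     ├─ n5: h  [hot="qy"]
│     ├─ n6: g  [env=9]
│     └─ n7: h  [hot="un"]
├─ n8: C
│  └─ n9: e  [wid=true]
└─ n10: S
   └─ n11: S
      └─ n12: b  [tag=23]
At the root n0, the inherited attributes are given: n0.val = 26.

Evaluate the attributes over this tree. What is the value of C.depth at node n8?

19

1. n0.val = 26  [given at root]
2. n1.live = "vu"  ["vu"]
3. n1.off = 29  [S₀.val + 3]
4. n2.live = "vuv"  [C₀.live ++ "v"]
5. n2.off = 13  [len(C₀.live) + 11]
6. n3.depth = 26  [terminal]
7. n2.depth = 14  [len(C.live) + 11]
8. n2.val = 2  [a.depth - 24]
9. n4.cnt = 5  [C₁.depth - 9]
10. n4.ok = false  [C₀.off == C₁.depth]
11. n5.hot = "qy"  [terminal]
12. n6.env = 9  [terminal]
13. n7.hot = "un"  [terminal]
14. n4.env = 20  [B.cnt + g.env + 6]
15. n1.depth = -8  [B.env * -1 + 12]
16. n1.val = 25  [C₁.val + 23]
17. n8.live = "kk"  ["kk"]
18. n8.off = 25  [C₀.depth * 2 + 41]
19. n9.wid = true  [terminal]
20. n8.depth = 19  [C.off - 6]
21. n8.val = 6  [len(C.live) + 4]
22. n10.val = 11  [C₀.val - 14]
23. n11.val = 21  [21]
24. n12.tag = 23  [terminal]
25. n11.live = 26  [26]
26. n11.sig = 0  [b.tag - 23]
27. n11.acc = 2  [b.tag - 21]
28. n10.live = 8  [S₀.val - 3]
29. n10.sig = 2  [S₀.val + S₁.acc - 11]
30. n10.acc = 15  [S₁.live - 11]
31. n0.live = 21  [C₁.depth + 2]
32. n0.sig = -6  [S₁.acc + C₀.val - 46]
33. n0.acc = 21  [21]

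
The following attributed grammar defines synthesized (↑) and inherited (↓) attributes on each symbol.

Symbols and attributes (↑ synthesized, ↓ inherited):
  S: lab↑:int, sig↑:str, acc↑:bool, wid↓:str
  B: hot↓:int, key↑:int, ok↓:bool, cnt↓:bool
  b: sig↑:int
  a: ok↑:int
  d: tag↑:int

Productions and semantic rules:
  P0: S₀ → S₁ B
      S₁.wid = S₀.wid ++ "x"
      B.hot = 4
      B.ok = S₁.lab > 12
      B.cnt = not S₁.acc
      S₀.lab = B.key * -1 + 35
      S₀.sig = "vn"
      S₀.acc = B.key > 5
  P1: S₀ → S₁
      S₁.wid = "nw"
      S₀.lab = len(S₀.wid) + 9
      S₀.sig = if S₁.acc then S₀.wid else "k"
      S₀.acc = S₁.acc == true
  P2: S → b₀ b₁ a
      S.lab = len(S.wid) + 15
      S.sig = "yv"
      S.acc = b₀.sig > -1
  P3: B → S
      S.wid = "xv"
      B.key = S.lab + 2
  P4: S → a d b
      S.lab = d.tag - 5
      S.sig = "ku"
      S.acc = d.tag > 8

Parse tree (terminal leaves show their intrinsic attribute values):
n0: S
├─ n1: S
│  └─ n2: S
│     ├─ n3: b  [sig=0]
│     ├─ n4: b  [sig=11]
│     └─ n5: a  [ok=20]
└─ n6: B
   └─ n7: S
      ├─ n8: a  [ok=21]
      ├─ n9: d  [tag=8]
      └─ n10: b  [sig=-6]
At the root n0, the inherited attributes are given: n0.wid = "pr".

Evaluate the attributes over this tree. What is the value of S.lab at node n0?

1. n0.wid = "pr"  [given at root]
2. n1.wid = "prx"  [S₀.wid ++ "x"]
3. n2.wid = "nw"  ["nw"]
4. n3.sig = 0  [terminal]
5. n4.sig = 11  [terminal]
6. n5.ok = 20  [terminal]
7. n2.lab = 17  [len(S.wid) + 15]
8. n2.sig = "yv"  ["yv"]
9. n2.acc = true  [b₀.sig > -1]
10. n1.lab = 12  [len(S₀.wid) + 9]
11. n1.sig = "prx"  [if S₁.acc then S₀.wid else "k"]
12. n1.acc = true  [S₁.acc == true]
13. n6.hot = 4  [4]
14. n6.ok = false  [S₁.lab > 12]
15. n6.cnt = false  [not S₁.acc]
16. n7.wid = "xv"  ["xv"]
17. n8.ok = 21  [terminal]
18. n9.tag = 8  [terminal]
19. n10.sig = -6  [terminal]
20. n7.lab = 3  [d.tag - 5]
21. n7.sig = "ku"  ["ku"]
22. n7.acc = false  [d.tag > 8]
23. n6.key = 5  [S.lab + 2]
24. n0.lab = 30  [B.key * -1 + 35]
25. n0.sig = "vn"  ["vn"]
26. n0.acc = false  [B.key > 5]

30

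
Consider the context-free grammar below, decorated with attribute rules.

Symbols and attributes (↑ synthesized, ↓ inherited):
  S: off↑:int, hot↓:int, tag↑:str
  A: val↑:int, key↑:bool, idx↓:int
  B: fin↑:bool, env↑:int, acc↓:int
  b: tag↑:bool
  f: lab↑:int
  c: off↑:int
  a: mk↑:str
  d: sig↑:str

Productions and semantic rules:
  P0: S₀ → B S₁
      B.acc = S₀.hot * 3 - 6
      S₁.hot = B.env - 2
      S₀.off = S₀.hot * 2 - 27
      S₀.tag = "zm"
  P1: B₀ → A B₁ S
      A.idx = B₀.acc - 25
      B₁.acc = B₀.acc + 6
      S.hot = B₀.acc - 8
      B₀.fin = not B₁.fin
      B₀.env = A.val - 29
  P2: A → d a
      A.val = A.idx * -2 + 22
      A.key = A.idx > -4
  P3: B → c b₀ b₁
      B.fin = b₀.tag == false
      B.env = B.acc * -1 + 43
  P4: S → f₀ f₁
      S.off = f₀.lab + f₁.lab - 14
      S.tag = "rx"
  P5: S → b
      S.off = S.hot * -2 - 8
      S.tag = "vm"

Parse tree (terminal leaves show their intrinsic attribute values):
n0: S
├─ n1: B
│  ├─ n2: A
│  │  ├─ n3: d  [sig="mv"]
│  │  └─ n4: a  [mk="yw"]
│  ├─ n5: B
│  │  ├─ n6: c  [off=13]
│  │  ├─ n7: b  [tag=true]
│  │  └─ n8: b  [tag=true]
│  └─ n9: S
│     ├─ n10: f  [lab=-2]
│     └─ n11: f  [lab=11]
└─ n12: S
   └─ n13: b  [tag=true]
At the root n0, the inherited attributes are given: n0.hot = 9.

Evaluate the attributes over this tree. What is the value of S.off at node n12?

1. n0.hot = 9  [given at root]
2. n1.acc = 21  [S₀.hot * 3 - 6]
3. n2.idx = -4  [B₀.acc - 25]
4. n3.sig = "mv"  [terminal]
5. n4.mk = "yw"  [terminal]
6. n2.val = 30  [A.idx * -2 + 22]
7. n2.key = false  [A.idx > -4]
8. n5.acc = 27  [B₀.acc + 6]
9. n6.off = 13  [terminal]
10. n7.tag = true  [terminal]
11. n8.tag = true  [terminal]
12. n5.fin = false  [b₀.tag == false]
13. n5.env = 16  [B.acc * -1 + 43]
14. n9.hot = 13  [B₀.acc - 8]
15. n10.lab = -2  [terminal]
16. n11.lab = 11  [terminal]
17. n9.off = -5  [f₀.lab + f₁.lab - 14]
18. n9.tag = "rx"  ["rx"]
19. n1.fin = true  [not B₁.fin]
20. n1.env = 1  [A.val - 29]
21. n12.hot = -1  [B.env - 2]
22. n13.tag = true  [terminal]
23. n12.off = -6  [S.hot * -2 - 8]
24. n12.tag = "vm"  ["vm"]
25. n0.off = -9  [S₀.hot * 2 - 27]
26. n0.tag = "zm"  ["zm"]

-6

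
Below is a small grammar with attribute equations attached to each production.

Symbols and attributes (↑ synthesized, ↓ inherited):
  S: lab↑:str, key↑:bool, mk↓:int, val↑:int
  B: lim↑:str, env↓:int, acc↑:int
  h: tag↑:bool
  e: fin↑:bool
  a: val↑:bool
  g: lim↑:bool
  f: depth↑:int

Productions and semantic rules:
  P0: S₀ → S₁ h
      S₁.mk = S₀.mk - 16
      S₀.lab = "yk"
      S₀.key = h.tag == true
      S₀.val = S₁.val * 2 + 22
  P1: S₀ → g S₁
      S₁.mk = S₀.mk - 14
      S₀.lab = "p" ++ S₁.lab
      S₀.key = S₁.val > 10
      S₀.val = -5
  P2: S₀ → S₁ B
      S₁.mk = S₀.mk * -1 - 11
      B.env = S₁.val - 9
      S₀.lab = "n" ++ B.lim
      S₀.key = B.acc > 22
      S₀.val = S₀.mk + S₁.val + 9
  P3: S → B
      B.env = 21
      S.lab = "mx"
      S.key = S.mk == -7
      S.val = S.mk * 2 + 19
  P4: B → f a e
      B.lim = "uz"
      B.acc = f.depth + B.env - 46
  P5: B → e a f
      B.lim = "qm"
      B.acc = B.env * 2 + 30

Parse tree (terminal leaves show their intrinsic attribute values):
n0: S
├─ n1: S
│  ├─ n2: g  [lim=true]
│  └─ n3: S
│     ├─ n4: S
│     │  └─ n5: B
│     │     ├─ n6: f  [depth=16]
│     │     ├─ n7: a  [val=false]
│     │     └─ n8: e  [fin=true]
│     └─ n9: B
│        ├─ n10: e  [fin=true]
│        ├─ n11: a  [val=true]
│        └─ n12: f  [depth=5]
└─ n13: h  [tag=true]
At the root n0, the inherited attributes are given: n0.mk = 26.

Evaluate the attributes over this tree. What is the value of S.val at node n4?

1. n0.mk = 26  [given at root]
2. n1.mk = 10  [S₀.mk - 16]
3. n2.lim = true  [terminal]
4. n3.mk = -4  [S₀.mk - 14]
5. n4.mk = -7  [S₀.mk * -1 - 11]
6. n5.env = 21  [21]
7. n6.depth = 16  [terminal]
8. n7.val = false  [terminal]
9. n8.fin = true  [terminal]
10. n5.lim = "uz"  ["uz"]
11. n5.acc = -9  [f.depth + B.env - 46]
12. n4.lab = "mx"  ["mx"]
13. n4.key = true  [S.mk == -7]
14. n4.val = 5  [S.mk * 2 + 19]
15. n9.env = -4  [S₁.val - 9]
16. n10.fin = true  [terminal]
17. n11.val = true  [terminal]
18. n12.depth = 5  [terminal]
19. n9.lim = "qm"  ["qm"]
20. n9.acc = 22  [B.env * 2 + 30]
21. n3.lab = "nqm"  ["n" ++ B.lim]
22. n3.key = false  [B.acc > 22]
23. n3.val = 10  [S₀.mk + S₁.val + 9]
24. n1.lab = "pnqm"  ["p" ++ S₁.lab]
25. n1.key = false  [S₁.val > 10]
26. n1.val = -5  [-5]
27. n13.tag = true  [terminal]
28. n0.lab = "yk"  ["yk"]
29. n0.key = true  [h.tag == true]
30. n0.val = 12  [S₁.val * 2 + 22]

5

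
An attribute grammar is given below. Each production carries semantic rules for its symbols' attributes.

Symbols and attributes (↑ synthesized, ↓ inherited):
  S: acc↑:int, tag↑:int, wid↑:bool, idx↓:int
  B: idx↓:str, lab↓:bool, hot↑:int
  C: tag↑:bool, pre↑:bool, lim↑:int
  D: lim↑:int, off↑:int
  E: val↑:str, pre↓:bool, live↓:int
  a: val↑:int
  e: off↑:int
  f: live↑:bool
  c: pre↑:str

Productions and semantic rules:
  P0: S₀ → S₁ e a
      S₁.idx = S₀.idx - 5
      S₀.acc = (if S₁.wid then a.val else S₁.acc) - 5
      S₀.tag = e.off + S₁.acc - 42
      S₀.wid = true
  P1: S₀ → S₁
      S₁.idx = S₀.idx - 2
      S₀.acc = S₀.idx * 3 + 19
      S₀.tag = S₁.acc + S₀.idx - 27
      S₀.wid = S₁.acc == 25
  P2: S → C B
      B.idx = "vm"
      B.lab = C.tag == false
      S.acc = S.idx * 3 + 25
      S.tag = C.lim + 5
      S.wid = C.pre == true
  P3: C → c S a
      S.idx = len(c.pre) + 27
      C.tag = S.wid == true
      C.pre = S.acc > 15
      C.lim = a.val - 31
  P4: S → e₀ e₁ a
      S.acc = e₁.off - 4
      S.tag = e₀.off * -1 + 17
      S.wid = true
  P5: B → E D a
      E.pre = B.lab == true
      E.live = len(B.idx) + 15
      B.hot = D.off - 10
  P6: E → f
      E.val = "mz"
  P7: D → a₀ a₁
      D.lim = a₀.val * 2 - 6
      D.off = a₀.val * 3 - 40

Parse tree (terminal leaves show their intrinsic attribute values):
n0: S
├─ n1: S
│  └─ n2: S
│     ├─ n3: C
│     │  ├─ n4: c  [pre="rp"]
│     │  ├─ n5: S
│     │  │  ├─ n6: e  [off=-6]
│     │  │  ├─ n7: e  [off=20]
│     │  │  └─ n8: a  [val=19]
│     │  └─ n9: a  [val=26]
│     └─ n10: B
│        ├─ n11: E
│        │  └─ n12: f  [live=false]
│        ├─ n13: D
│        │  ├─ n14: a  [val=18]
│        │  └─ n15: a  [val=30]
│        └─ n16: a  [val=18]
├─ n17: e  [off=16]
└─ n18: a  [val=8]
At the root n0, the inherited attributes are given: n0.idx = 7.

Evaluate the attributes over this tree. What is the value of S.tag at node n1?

0

1. n0.idx = 7  [given at root]
2. n1.idx = 2  [S₀.idx - 5]
3. n2.idx = 0  [S₀.idx - 2]
4. n4.pre = "rp"  [terminal]
5. n5.idx = 29  [len(c.pre) + 27]
6. n6.off = -6  [terminal]
7. n7.off = 20  [terminal]
8. n8.val = 19  [terminal]
9. n5.acc = 16  [e₁.off - 4]
10. n5.tag = 23  [e₀.off * -1 + 17]
11. n5.wid = true  [true]
12. n9.val = 26  [terminal]
13. n3.tag = true  [S.wid == true]
14. n3.pre = true  [S.acc > 15]
15. n3.lim = -5  [a.val - 31]
16. n10.idx = "vm"  ["vm"]
17. n10.lab = false  [C.tag == false]
18. n11.pre = false  [B.lab == true]
19. n11.live = 17  [len(B.idx) + 15]
20. n12.live = false  [terminal]
21. n11.val = "mz"  ["mz"]
22. n14.val = 18  [terminal]
23. n15.val = 30  [terminal]
24. n13.lim = 30  [a₀.val * 2 - 6]
25. n13.off = 14  [a₀.val * 3 - 40]
26. n16.val = 18  [terminal]
27. n10.hot = 4  [D.off - 10]
28. n2.acc = 25  [S.idx * 3 + 25]
29. n2.tag = 0  [C.lim + 5]
30. n2.wid = true  [C.pre == true]
31. n1.acc = 25  [S₀.idx * 3 + 19]
32. n1.tag = 0  [S₁.acc + S₀.idx - 27]
33. n1.wid = true  [S₁.acc == 25]
34. n17.off = 16  [terminal]
35. n18.val = 8  [terminal]
36. n0.acc = 3  [(if S₁.wid then a.val else S₁.acc) - 5]
37. n0.tag = -1  [e.off + S₁.acc - 42]
38. n0.wid = true  [true]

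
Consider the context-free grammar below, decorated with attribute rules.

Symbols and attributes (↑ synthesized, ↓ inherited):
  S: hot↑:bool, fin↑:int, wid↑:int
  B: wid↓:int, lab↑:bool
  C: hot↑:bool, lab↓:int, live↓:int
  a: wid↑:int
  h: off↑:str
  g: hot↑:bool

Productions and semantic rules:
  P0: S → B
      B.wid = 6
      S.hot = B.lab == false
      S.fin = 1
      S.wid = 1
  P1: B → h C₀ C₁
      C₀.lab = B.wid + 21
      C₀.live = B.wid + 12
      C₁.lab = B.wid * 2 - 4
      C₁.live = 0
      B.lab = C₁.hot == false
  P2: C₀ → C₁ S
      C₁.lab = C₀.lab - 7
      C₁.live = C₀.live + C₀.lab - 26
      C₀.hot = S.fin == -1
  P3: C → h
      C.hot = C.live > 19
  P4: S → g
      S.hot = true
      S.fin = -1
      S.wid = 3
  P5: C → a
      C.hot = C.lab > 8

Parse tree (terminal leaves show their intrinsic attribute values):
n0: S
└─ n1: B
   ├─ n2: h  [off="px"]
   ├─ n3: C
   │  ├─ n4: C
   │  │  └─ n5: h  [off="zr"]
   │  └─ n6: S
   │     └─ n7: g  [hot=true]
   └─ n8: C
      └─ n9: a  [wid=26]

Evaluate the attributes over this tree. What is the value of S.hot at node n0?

1. n1.wid = 6  [6]
2. n2.off = "px"  [terminal]
3. n3.lab = 27  [B.wid + 21]
4. n3.live = 18  [B.wid + 12]
5. n4.lab = 20  [C₀.lab - 7]
6. n4.live = 19  [C₀.live + C₀.lab - 26]
7. n5.off = "zr"  [terminal]
8. n4.hot = false  [C.live > 19]
9. n7.hot = true  [terminal]
10. n6.hot = true  [true]
11. n6.fin = -1  [-1]
12. n6.wid = 3  [3]
13. n3.hot = true  [S.fin == -1]
14. n8.lab = 8  [B.wid * 2 - 4]
15. n8.live = 0  [0]
16. n9.wid = 26  [terminal]
17. n8.hot = false  [C.lab > 8]
18. n1.lab = true  [C₁.hot == false]
19. n0.hot = false  [B.lab == false]
20. n0.fin = 1  [1]
21. n0.wid = 1  [1]

false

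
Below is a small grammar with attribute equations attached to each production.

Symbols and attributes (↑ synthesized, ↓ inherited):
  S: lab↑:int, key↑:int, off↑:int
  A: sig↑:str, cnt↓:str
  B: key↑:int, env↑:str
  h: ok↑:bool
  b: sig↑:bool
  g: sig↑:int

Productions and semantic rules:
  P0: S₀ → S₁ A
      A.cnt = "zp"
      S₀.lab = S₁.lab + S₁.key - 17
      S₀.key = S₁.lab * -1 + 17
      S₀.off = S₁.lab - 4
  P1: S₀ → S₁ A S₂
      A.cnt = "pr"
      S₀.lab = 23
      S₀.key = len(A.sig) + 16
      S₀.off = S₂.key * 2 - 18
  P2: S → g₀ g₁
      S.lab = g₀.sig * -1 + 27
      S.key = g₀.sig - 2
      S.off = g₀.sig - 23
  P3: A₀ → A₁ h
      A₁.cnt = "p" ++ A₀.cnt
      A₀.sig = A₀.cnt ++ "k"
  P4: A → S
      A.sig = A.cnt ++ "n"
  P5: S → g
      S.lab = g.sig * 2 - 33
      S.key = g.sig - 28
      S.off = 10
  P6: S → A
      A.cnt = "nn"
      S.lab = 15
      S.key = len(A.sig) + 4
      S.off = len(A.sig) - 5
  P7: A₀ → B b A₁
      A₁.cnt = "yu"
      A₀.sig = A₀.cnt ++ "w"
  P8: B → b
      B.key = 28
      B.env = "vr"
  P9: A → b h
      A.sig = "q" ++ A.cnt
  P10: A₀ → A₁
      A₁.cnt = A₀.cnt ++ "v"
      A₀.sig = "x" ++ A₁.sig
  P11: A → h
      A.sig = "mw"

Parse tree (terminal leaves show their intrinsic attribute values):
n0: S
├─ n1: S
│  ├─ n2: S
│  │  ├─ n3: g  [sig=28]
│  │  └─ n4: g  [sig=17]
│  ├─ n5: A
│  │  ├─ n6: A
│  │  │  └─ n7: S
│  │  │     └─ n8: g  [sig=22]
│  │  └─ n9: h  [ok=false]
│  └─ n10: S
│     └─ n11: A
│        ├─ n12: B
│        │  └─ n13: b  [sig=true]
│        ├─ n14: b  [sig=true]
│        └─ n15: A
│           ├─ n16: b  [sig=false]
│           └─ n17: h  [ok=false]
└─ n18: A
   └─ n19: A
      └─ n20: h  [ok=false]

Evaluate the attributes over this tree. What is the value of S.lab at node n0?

1. n3.sig = 28  [terminal]
2. n4.sig = 17  [terminal]
3. n2.lab = -1  [g₀.sig * -1 + 27]
4. n2.key = 26  [g₀.sig - 2]
5. n2.off = 5  [g₀.sig - 23]
6. n5.cnt = "pr"  ["pr"]
7. n6.cnt = "ppr"  ["p" ++ A₀.cnt]
8. n8.sig = 22  [terminal]
9. n7.lab = 11  [g.sig * 2 - 33]
10. n7.key = -6  [g.sig - 28]
11. n7.off = 10  [10]
12. n6.sig = "pprn"  [A.cnt ++ "n"]
13. n9.ok = false  [terminal]
14. n5.sig = "prk"  [A₀.cnt ++ "k"]
15. n11.cnt = "nn"  ["nn"]
16. n13.sig = true  [terminal]
17. n12.key = 28  [28]
18. n12.env = "vr"  ["vr"]
19. n14.sig = true  [terminal]
20. n15.cnt = "yu"  ["yu"]
21. n16.sig = false  [terminal]
22. n17.ok = false  [terminal]
23. n15.sig = "qyu"  ["q" ++ A.cnt]
24. n11.sig = "nnw"  [A₀.cnt ++ "w"]
25. n10.lab = 15  [15]
26. n10.key = 7  [len(A.sig) + 4]
27. n10.off = -2  [len(A.sig) - 5]
28. n1.lab = 23  [23]
29. n1.key = 19  [len(A.sig) + 16]
30. n1.off = -4  [S₂.key * 2 - 18]
31. n18.cnt = "zp"  ["zp"]
32. n19.cnt = "zpv"  [A₀.cnt ++ "v"]
33. n20.ok = false  [terminal]
34. n19.sig = "mw"  ["mw"]
35. n18.sig = "xmw"  ["x" ++ A₁.sig]
36. n0.lab = 25  [S₁.lab + S₁.key - 17]
37. n0.key = -6  [S₁.lab * -1 + 17]
38. n0.off = 19  [S₁.lab - 4]

25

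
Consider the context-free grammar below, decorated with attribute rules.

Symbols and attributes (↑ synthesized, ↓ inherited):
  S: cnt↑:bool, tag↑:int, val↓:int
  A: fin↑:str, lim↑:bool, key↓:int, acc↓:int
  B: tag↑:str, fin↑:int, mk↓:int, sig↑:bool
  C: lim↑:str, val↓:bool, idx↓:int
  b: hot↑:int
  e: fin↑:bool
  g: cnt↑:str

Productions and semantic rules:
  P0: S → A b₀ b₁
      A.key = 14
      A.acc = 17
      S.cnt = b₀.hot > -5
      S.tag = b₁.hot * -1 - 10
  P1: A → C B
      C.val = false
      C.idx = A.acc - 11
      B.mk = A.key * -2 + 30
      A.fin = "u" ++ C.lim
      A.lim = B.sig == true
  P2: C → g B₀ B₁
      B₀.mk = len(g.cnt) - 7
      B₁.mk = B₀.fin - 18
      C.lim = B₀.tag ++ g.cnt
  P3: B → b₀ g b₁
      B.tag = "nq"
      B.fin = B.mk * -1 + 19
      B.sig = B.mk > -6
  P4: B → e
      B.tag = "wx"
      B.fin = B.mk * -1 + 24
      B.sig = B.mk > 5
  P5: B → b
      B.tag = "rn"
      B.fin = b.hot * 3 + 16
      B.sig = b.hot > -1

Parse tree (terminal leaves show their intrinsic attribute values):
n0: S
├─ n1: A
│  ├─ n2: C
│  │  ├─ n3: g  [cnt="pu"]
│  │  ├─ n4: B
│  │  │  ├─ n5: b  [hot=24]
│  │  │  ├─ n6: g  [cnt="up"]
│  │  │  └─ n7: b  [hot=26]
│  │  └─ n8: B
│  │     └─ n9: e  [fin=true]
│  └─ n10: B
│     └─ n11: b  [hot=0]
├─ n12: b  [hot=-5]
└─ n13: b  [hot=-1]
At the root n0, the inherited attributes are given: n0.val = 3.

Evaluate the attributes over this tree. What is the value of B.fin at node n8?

1. n0.val = 3  [given at root]
2. n1.key = 14  [14]
3. n1.acc = 17  [17]
4. n2.val = false  [false]
5. n2.idx = 6  [A.acc - 11]
6. n3.cnt = "pu"  [terminal]
7. n4.mk = -5  [len(g.cnt) - 7]
8. n5.hot = 24  [terminal]
9. n6.cnt = "up"  [terminal]
10. n7.hot = 26  [terminal]
11. n4.tag = "nq"  ["nq"]
12. n4.fin = 24  [B.mk * -1 + 19]
13. n4.sig = true  [B.mk > -6]
14. n8.mk = 6  [B₀.fin - 18]
15. n9.fin = true  [terminal]
16. n8.tag = "wx"  ["wx"]
17. n8.fin = 18  [B.mk * -1 + 24]
18. n8.sig = true  [B.mk > 5]
19. n2.lim = "nqpu"  [B₀.tag ++ g.cnt]
20. n10.mk = 2  [A.key * -2 + 30]
21. n11.hot = 0  [terminal]
22. n10.tag = "rn"  ["rn"]
23. n10.fin = 16  [b.hot * 3 + 16]
24. n10.sig = true  [b.hot > -1]
25. n1.fin = "unqpu"  ["u" ++ C.lim]
26. n1.lim = true  [B.sig == true]
27. n12.hot = -5  [terminal]
28. n13.hot = -1  [terminal]
29. n0.cnt = false  [b₀.hot > -5]
30. n0.tag = -9  [b₁.hot * -1 - 10]

18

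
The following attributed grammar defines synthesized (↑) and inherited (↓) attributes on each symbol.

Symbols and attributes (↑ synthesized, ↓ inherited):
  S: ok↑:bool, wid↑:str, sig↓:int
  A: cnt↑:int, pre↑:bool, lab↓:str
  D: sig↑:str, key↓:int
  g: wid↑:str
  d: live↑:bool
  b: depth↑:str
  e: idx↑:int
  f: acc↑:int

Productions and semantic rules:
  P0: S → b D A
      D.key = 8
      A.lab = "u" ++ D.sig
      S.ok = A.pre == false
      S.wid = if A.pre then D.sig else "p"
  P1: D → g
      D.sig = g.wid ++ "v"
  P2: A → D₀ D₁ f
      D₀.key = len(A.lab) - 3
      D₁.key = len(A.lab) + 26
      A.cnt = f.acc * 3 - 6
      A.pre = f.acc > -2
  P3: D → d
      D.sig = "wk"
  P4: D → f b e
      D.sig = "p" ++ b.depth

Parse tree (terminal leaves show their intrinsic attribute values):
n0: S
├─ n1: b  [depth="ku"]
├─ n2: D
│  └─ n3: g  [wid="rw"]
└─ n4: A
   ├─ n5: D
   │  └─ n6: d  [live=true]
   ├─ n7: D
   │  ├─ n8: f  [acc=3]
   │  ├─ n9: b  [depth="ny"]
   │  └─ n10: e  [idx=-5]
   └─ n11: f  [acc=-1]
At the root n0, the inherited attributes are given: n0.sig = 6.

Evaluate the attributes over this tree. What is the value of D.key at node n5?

1. n0.sig = 6  [given at root]
2. n1.depth = "ku"  [terminal]
3. n2.key = 8  [8]
4. n3.wid = "rw"  [terminal]
5. n2.sig = "rwv"  [g.wid ++ "v"]
6. n4.lab = "urwv"  ["u" ++ D.sig]
7. n5.key = 1  [len(A.lab) - 3]
8. n6.live = true  [terminal]
9. n5.sig = "wk"  ["wk"]
10. n7.key = 30  [len(A.lab) + 26]
11. n8.acc = 3  [terminal]
12. n9.depth = "ny"  [terminal]
13. n10.idx = -5  [terminal]
14. n7.sig = "pny"  ["p" ++ b.depth]
15. n11.acc = -1  [terminal]
16. n4.cnt = -9  [f.acc * 3 - 6]
17. n4.pre = true  [f.acc > -2]
18. n0.ok = false  [A.pre == false]
19. n0.wid = "rwv"  [if A.pre then D.sig else "p"]

1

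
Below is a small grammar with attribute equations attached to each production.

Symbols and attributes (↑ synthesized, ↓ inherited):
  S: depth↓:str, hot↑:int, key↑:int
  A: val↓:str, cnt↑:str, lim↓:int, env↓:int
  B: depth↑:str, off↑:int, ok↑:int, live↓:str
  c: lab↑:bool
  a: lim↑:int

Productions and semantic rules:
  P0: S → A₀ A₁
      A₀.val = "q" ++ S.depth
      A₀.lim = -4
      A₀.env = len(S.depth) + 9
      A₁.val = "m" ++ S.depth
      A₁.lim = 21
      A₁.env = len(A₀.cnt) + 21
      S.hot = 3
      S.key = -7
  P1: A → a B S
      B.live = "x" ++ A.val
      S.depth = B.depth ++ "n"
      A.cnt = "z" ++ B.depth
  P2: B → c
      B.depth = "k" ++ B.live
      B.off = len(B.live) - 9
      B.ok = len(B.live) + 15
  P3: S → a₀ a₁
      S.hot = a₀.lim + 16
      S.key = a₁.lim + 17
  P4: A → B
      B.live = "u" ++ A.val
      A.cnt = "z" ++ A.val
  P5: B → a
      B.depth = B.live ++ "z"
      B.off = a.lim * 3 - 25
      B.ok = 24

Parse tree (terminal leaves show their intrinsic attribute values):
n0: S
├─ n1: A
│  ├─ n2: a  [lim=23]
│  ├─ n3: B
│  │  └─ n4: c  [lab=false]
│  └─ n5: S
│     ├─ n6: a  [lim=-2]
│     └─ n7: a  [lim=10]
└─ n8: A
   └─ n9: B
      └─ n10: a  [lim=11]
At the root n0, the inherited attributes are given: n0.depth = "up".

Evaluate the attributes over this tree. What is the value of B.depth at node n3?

"kxqup"

1. n0.depth = "up"  [given at root]
2. n1.val = "qup"  ["q" ++ S.depth]
3. n1.lim = -4  [-4]
4. n1.env = 11  [len(S.depth) + 9]
5. n2.lim = 23  [terminal]
6. n3.live = "xqup"  ["x" ++ A.val]
7. n4.lab = false  [terminal]
8. n3.depth = "kxqup"  ["k" ++ B.live]
9. n3.off = -5  [len(B.live) - 9]
10. n3.ok = 19  [len(B.live) + 15]
11. n5.depth = "kxqupn"  [B.depth ++ "n"]
12. n6.lim = -2  [terminal]
13. n7.lim = 10  [terminal]
14. n5.hot = 14  [a₀.lim + 16]
15. n5.key = 27  [a₁.lim + 17]
16. n1.cnt = "zkxqup"  ["z" ++ B.depth]
17. n8.val = "mup"  ["m" ++ S.depth]
18. n8.lim = 21  [21]
19. n8.env = 27  [len(A₀.cnt) + 21]
20. n9.live = "umup"  ["u" ++ A.val]
21. n10.lim = 11  [terminal]
22. n9.depth = "umupz"  [B.live ++ "z"]
23. n9.off = 8  [a.lim * 3 - 25]
24. n9.ok = 24  [24]
25. n8.cnt = "zmup"  ["z" ++ A.val]
26. n0.hot = 3  [3]
27. n0.key = -7  [-7]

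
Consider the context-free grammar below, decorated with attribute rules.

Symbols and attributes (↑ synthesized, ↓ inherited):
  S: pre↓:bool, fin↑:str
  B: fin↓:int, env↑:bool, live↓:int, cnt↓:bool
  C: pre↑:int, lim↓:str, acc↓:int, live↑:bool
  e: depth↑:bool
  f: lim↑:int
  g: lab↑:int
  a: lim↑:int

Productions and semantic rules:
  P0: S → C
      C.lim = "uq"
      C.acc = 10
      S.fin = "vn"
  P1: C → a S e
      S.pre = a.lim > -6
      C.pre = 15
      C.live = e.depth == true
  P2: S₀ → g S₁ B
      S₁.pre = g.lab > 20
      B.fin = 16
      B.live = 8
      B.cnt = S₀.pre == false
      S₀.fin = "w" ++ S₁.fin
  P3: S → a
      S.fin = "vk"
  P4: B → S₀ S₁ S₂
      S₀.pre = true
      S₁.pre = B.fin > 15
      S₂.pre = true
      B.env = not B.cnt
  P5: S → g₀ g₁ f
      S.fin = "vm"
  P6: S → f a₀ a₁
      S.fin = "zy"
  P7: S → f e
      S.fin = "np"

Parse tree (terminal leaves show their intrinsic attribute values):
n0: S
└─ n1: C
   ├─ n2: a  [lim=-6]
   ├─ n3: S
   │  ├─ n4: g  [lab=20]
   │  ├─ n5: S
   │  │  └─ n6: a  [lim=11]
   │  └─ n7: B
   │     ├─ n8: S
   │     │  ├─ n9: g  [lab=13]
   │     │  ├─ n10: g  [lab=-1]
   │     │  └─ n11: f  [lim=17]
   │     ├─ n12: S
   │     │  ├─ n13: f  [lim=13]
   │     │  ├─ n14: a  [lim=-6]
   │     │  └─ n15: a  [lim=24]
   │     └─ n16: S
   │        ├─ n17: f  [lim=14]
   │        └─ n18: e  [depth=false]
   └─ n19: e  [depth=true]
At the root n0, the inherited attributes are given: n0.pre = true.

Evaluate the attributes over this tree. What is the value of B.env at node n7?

1. n0.pre = true  [given at root]
2. n1.lim = "uq"  ["uq"]
3. n1.acc = 10  [10]
4. n2.lim = -6  [terminal]
5. n3.pre = false  [a.lim > -6]
6. n4.lab = 20  [terminal]
7. n5.pre = false  [g.lab > 20]
8. n6.lim = 11  [terminal]
9. n5.fin = "vk"  ["vk"]
10. n7.fin = 16  [16]
11. n7.live = 8  [8]
12. n7.cnt = true  [S₀.pre == false]
13. n8.pre = true  [true]
14. n9.lab = 13  [terminal]
15. n10.lab = -1  [terminal]
16. n11.lim = 17  [terminal]
17. n8.fin = "vm"  ["vm"]
18. n12.pre = true  [B.fin > 15]
19. n13.lim = 13  [terminal]
20. n14.lim = -6  [terminal]
21. n15.lim = 24  [terminal]
22. n12.fin = "zy"  ["zy"]
23. n16.pre = true  [true]
24. n17.lim = 14  [terminal]
25. n18.depth = false  [terminal]
26. n16.fin = "np"  ["np"]
27. n7.env = false  [not B.cnt]
28. n3.fin = "wvk"  ["w" ++ S₁.fin]
29. n19.depth = true  [terminal]
30. n1.pre = 15  [15]
31. n1.live = true  [e.depth == true]
32. n0.fin = "vn"  ["vn"]

false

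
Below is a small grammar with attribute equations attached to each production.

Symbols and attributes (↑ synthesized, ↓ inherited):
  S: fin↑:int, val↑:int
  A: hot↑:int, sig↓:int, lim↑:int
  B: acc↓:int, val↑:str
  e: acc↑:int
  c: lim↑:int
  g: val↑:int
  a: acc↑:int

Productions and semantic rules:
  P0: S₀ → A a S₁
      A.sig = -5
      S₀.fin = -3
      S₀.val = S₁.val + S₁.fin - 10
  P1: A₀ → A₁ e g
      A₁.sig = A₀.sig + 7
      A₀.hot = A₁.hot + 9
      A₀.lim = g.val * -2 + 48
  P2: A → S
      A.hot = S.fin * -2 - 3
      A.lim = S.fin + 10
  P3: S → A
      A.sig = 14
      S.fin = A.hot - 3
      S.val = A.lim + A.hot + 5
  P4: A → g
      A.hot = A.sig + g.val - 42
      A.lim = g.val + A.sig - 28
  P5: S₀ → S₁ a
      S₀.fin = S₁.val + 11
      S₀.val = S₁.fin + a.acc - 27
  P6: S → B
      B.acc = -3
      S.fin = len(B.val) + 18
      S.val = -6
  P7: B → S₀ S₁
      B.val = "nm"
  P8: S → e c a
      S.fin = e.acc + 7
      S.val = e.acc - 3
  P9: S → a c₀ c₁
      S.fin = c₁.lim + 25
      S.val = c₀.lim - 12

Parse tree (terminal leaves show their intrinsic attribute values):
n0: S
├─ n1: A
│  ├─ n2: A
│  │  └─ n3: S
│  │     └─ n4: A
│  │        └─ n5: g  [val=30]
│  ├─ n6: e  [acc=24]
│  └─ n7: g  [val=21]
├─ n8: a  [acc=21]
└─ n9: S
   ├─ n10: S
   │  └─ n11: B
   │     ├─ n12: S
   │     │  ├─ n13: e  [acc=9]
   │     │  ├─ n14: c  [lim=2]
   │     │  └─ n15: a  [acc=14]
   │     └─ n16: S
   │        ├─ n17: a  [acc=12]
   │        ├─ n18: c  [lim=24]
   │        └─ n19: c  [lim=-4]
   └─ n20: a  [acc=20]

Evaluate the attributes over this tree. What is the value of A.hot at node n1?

8

1. n1.sig = -5  [-5]
2. n2.sig = 2  [A₀.sig + 7]
3. n4.sig = 14  [14]
4. n5.val = 30  [terminal]
5. n4.hot = 2  [A.sig + g.val - 42]
6. n4.lim = 16  [g.val + A.sig - 28]
7. n3.fin = -1  [A.hot - 3]
8. n3.val = 23  [A.lim + A.hot + 5]
9. n2.hot = -1  [S.fin * -2 - 3]
10. n2.lim = 9  [S.fin + 10]
11. n6.acc = 24  [terminal]
12. n7.val = 21  [terminal]
13. n1.hot = 8  [A₁.hot + 9]
14. n1.lim = 6  [g.val * -2 + 48]
15. n8.acc = 21  [terminal]
16. n11.acc = -3  [-3]
17. n13.acc = 9  [terminal]
18. n14.lim = 2  [terminal]
19. n15.acc = 14  [terminal]
20. n12.fin = 16  [e.acc + 7]
21. n12.val = 6  [e.acc - 3]
22. n17.acc = 12  [terminal]
23. n18.lim = 24  [terminal]
24. n19.lim = -4  [terminal]
25. n16.fin = 21  [c₁.lim + 25]
26. n16.val = 12  [c₀.lim - 12]
27. n11.val = "nm"  ["nm"]
28. n10.fin = 20  [len(B.val) + 18]
29. n10.val = -6  [-6]
30. n20.acc = 20  [terminal]
31. n9.fin = 5  [S₁.val + 11]
32. n9.val = 13  [S₁.fin + a.acc - 27]
33. n0.fin = -3  [-3]
34. n0.val = 8  [S₁.val + S₁.fin - 10]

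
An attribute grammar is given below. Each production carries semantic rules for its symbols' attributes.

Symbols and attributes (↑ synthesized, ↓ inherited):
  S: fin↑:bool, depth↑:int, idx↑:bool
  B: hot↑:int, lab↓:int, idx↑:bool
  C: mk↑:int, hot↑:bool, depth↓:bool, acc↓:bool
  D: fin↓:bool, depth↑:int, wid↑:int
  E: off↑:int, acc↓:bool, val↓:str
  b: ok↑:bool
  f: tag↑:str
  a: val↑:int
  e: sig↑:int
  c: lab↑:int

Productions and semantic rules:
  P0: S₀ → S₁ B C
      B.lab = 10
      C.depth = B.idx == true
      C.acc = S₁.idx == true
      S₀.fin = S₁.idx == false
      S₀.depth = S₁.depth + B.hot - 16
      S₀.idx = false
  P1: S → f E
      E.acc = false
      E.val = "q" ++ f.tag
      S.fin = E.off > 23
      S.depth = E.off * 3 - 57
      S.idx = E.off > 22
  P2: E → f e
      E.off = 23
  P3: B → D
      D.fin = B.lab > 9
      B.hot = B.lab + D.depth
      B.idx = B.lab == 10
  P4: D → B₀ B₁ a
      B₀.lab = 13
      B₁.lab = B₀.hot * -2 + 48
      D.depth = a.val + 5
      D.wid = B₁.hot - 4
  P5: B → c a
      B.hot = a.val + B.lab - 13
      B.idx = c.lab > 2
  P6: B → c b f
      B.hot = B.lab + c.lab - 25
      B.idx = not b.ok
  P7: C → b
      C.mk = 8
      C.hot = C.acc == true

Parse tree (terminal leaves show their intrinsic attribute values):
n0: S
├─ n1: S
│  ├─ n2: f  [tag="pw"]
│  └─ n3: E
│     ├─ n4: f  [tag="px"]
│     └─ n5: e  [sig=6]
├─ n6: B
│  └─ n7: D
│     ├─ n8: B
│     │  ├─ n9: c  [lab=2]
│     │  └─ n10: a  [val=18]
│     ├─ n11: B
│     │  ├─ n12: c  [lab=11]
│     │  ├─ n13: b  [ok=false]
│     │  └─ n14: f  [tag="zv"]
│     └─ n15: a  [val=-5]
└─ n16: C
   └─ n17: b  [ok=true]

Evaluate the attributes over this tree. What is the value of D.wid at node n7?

1. n2.tag = "pw"  [terminal]
2. n3.acc = false  [false]
3. n3.val = "qpw"  ["q" ++ f.tag]
4. n4.tag = "px"  [terminal]
5. n5.sig = 6  [terminal]
6. n3.off = 23  [23]
7. n1.fin = false  [E.off > 23]
8. n1.depth = 12  [E.off * 3 - 57]
9. n1.idx = true  [E.off > 22]
10. n6.lab = 10  [10]
11. n7.fin = true  [B.lab > 9]
12. n8.lab = 13  [13]
13. n9.lab = 2  [terminal]
14. n10.val = 18  [terminal]
15. n8.hot = 18  [a.val + B.lab - 13]
16. n8.idx = false  [c.lab > 2]
17. n11.lab = 12  [B₀.hot * -2 + 48]
18. n12.lab = 11  [terminal]
19. n13.ok = false  [terminal]
20. n14.tag = "zv"  [terminal]
21. n11.hot = -2  [B.lab + c.lab - 25]
22. n11.idx = true  [not b.ok]
23. n15.val = -5  [terminal]
24. n7.depth = 0  [a.val + 5]
25. n7.wid = -6  [B₁.hot - 4]
26. n6.hot = 10  [B.lab + D.depth]
27. n6.idx = true  [B.lab == 10]
28. n16.depth = true  [B.idx == true]
29. n16.acc = true  [S₁.idx == true]
30. n17.ok = true  [terminal]
31. n16.mk = 8  [8]
32. n16.hot = true  [C.acc == true]
33. n0.fin = false  [S₁.idx == false]
34. n0.depth = 6  [S₁.depth + B.hot - 16]
35. n0.idx = false  [false]

-6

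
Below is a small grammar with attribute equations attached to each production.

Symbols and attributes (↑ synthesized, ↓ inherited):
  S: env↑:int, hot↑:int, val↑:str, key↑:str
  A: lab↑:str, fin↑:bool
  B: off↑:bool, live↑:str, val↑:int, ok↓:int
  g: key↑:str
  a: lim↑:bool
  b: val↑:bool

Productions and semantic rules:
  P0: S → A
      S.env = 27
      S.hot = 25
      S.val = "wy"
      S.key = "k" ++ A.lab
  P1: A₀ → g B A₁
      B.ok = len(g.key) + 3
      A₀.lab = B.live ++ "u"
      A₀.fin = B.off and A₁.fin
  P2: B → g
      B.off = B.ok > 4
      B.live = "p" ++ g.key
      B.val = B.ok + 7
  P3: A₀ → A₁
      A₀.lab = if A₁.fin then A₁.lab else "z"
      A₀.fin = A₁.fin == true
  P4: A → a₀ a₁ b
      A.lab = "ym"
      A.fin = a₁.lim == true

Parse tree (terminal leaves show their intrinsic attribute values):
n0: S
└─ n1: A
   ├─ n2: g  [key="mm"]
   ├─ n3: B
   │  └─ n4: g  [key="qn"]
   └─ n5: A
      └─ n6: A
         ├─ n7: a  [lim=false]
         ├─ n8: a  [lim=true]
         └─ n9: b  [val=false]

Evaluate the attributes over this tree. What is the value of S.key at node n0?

1. n2.key = "mm"  [terminal]
2. n3.ok = 5  [len(g.key) + 3]
3. n4.key = "qn"  [terminal]
4. n3.off = true  [B.ok > 4]
5. n3.live = "pqn"  ["p" ++ g.key]
6. n3.val = 12  [B.ok + 7]
7. n7.lim = false  [terminal]
8. n8.lim = true  [terminal]
9. n9.val = false  [terminal]
10. n6.lab = "ym"  ["ym"]
11. n6.fin = true  [a₁.lim == true]
12. n5.lab = "ym"  [if A₁.fin then A₁.lab else "z"]
13. n5.fin = true  [A₁.fin == true]
14. n1.lab = "pqnu"  [B.live ++ "u"]
15. n1.fin = true  [B.off and A₁.fin]
16. n0.env = 27  [27]
17. n0.hot = 25  [25]
18. n0.val = "wy"  ["wy"]
19. n0.key = "kpqnu"  ["k" ++ A.lab]

"kpqnu"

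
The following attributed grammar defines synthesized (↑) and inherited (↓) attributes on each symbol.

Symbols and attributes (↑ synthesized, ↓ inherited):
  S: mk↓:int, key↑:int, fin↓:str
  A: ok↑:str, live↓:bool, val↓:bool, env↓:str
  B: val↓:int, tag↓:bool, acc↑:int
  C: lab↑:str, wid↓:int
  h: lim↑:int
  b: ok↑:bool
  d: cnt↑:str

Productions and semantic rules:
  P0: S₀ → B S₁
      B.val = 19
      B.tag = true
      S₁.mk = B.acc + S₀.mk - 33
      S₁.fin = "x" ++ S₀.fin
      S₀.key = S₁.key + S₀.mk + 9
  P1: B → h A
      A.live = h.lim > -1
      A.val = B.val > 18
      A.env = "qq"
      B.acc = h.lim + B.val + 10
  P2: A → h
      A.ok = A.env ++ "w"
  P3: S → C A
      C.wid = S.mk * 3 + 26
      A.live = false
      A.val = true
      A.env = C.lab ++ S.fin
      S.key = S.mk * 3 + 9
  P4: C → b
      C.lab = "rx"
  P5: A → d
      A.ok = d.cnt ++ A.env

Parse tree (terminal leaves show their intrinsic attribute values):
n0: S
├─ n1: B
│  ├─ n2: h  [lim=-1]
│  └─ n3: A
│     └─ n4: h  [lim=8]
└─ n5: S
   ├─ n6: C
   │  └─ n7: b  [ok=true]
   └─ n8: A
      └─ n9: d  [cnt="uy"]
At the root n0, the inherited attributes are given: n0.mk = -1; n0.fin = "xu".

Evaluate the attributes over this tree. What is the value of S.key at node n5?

-9

1. n0.mk = -1  [given at root]
2. n0.fin = "xu"  [given at root]
3. n1.val = 19  [19]
4. n1.tag = true  [true]
5. n2.lim = -1  [terminal]
6. n3.live = false  [h.lim > -1]
7. n3.val = true  [B.val > 18]
8. n3.env = "qq"  ["qq"]
9. n4.lim = 8  [terminal]
10. n3.ok = "qqw"  [A.env ++ "w"]
11. n1.acc = 28  [h.lim + B.val + 10]
12. n5.mk = -6  [B.acc + S₀.mk - 33]
13. n5.fin = "xxu"  ["x" ++ S₀.fin]
14. n6.wid = 8  [S.mk * 3 + 26]
15. n7.ok = true  [terminal]
16. n6.lab = "rx"  ["rx"]
17. n8.live = false  [false]
18. n8.val = true  [true]
19. n8.env = "rxxxu"  [C.lab ++ S.fin]
20. n9.cnt = "uy"  [terminal]
21. n8.ok = "uyrxxxu"  [d.cnt ++ A.env]
22. n5.key = -9  [S.mk * 3 + 9]
23. n0.key = -1  [S₁.key + S₀.mk + 9]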